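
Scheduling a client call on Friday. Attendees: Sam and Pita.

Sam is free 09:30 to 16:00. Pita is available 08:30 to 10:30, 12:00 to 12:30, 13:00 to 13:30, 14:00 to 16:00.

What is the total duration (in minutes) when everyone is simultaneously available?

240

Sam ∩ Pita: 09:30-10:30, 12:00-12:30, 13:00-13:30, 14:00-16:00.
Summing the common windows: 60 + 30 + 30 + 120 = 240 minutes.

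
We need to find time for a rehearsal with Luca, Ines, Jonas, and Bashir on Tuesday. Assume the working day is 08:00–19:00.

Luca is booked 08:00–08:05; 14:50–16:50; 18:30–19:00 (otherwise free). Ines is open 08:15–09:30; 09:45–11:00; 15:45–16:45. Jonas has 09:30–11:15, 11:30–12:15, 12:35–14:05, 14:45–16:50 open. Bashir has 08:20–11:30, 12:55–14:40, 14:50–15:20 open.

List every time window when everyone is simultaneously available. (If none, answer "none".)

Luca free: 08:05-14:50, 16:50-18:30 (invert busy blocks within the working day).
Ines free: 08:15-09:30, 09:45-11:00, 15:45-16:45.
Jonas free: 09:30-11:15, 11:30-12:15, 12:35-14:05, 14:45-16:50.
Bashir free: 08:20-11:30, 12:55-14:40, 14:50-15:20.
Luca ∩ Ines: 08:15-09:30, 09:45-11:00.
Luca ∩ Ines ∩ Jonas: 09:45-11:00.
Luca ∩ Ines ∩ Jonas ∩ Bashir: 09:45-11:00.

09:45-11:00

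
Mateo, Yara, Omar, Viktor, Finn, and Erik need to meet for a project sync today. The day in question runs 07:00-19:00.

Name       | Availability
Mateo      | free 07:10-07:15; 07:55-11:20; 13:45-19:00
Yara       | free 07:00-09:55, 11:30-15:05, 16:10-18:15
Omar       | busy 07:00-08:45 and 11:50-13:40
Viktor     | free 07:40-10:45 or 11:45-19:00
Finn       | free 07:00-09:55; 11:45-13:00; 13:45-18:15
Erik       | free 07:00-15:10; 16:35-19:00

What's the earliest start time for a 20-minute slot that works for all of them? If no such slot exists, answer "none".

08:45

Mateo free: 07:10-07:15, 07:55-11:20, 13:45-19:00.
Yara free: 07:00-09:55, 11:30-15:05, 16:10-18:15.
Omar free: 08:45-11:50, 13:40-19:00 (invert busy blocks within the working day).
Viktor free: 07:40-10:45, 11:45-19:00.
Finn free: 07:00-09:55, 11:45-13:00, 13:45-18:15.
Erik free: 07:00-15:10, 16:35-19:00.
Mateo ∩ Yara: 07:10-07:15, 07:55-09:55, 13:45-15:05, 16:10-18:15.
Mateo ∩ Yara ∩ Omar: 08:45-09:55, 13:45-15:05, 16:10-18:15.
Mateo ∩ Yara ∩ Omar ∩ Viktor: 08:45-09:55, 13:45-15:05, 16:10-18:15.
Mateo ∩ Yara ∩ Omar ∩ Viktor ∩ Finn: 08:45-09:55, 13:45-15:05, 16:10-18:15.
Mateo ∩ Yara ∩ Omar ∩ Viktor ∩ Finn ∩ Erik: 08:45-09:55, 13:45-15:05, 16:35-18:15.
The first common window of at least 20 minutes is 08:45-09:55, so the earliest start is 08:45.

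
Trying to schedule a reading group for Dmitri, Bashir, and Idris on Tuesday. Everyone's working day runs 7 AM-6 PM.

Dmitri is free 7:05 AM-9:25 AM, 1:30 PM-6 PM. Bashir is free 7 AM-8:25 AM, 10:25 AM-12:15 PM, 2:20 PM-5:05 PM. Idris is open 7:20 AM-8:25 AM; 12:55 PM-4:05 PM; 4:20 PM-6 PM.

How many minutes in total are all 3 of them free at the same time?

215

Dmitri ∩ Bashir: 07:05-08:25, 14:20-17:05.
Dmitri ∩ Bashir ∩ Idris: 07:20-08:25, 14:20-16:05, 16:20-17:05.
Those are the intersection windows.
Summing the common windows: 65 + 105 + 45 = 215 minutes.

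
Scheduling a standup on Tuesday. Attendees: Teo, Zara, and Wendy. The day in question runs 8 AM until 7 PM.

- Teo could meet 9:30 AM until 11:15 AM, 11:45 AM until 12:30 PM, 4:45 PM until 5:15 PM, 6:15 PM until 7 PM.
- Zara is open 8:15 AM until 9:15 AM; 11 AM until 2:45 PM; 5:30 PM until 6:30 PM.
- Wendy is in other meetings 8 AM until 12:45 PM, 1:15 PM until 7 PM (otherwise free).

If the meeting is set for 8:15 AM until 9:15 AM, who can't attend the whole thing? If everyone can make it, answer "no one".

Teo free: 09:30-11:15, 11:45-12:30, 16:45-17:15, 18:15-19:00.
Zara free: 08:15-09:15, 11:00-14:45, 17:30-18:30.
Wendy free: 12:45-13:15 (invert busy blocks within the working day).
Teo: not fully free for 08:15-09:15. Zara: free for 08:15-09:15. Wendy: not fully free for 08:15-09:15.

Teo, Wendy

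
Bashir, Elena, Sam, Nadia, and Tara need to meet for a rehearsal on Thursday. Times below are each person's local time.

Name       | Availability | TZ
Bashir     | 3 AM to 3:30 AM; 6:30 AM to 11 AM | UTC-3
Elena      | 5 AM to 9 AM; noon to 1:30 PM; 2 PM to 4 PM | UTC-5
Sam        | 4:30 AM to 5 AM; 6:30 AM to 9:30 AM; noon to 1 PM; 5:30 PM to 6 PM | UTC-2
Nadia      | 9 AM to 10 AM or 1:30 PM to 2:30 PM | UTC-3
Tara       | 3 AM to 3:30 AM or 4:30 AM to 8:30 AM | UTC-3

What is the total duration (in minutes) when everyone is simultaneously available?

Bashir in UTC: 06:00-06:30, 09:30-14:00 (add 3h to convert from UTC-3).
Elena in UTC: 10:00-14:00, 17:00-18:30, 19:00-21:00 (add 5h to convert from UTC-5).
Sam in UTC: 06:30-07:00, 08:30-11:30, 14:00-15:00, 19:30-20:00 (add 2h to convert from UTC-2).
Nadia in UTC: 12:00-13:00, 16:30-17:30 (add 3h to convert from UTC-3).
Tara in UTC: 06:00-06:30, 07:30-11:30 (add 3h to convert from UTC-3).
Bashir ∩ Elena: 10:00-14:00.
Bashir ∩ Elena ∩ Sam: 10:00-11:30.
Bashir ∩ Elena ∩ Sam ∩ Nadia: ∅.
Bashir ∩ Elena ∩ Sam ∩ Nadia ∩ Tara: ∅.
There is no time when everyone is free.
There is no common window, so the total is 0 minutes.

0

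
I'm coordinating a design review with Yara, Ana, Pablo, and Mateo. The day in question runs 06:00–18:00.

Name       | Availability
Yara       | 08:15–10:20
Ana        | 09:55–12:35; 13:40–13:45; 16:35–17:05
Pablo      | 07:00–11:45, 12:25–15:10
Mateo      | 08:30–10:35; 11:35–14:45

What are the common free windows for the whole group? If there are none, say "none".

09:55-10:20

Yara ∩ Ana: 09:55-10:20.
Yara ∩ Ana ∩ Pablo: 09:55-10:20.
Yara ∩ Ana ∩ Pablo ∩ Mateo: 09:55-10:20.
Those are the intersection windows.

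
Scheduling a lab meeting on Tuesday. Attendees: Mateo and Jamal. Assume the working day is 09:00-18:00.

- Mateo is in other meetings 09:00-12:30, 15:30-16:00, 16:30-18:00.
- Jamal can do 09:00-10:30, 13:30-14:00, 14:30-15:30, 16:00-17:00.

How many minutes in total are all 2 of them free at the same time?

120

Mateo free: 12:30-15:30, 16:00-16:30 (invert busy blocks within the working day).
Jamal free: 09:00-10:30, 13:30-14:00, 14:30-15:30, 16:00-17:00.
Mateo ∩ Jamal: 13:30-14:00, 14:30-15:30, 16:00-16:30.
Those are the intersection windows.
Summing the common windows: 30 + 60 + 30 = 120 minutes.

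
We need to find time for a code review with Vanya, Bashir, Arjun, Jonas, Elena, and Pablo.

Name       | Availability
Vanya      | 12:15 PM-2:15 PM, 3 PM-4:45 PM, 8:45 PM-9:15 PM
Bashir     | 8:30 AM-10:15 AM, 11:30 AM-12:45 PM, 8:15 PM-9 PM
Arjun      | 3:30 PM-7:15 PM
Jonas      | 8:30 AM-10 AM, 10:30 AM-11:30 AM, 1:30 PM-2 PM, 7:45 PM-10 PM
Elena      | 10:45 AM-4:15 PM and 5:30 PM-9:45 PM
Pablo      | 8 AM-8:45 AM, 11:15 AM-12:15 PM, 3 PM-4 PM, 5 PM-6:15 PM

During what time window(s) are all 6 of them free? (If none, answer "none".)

none

Vanya ∩ Bashir: 12:15-12:45, 20:45-21:00.
Vanya ∩ Bashir ∩ Arjun: ∅.
Vanya ∩ Bashir ∩ Arjun ∩ Jonas: ∅.
Vanya ∩ Bashir ∩ Arjun ∩ Jonas ∩ Elena: ∅.
Vanya ∩ Bashir ∩ Arjun ∩ Jonas ∩ Elena ∩ Pablo: ∅.
There is no time when everyone is free.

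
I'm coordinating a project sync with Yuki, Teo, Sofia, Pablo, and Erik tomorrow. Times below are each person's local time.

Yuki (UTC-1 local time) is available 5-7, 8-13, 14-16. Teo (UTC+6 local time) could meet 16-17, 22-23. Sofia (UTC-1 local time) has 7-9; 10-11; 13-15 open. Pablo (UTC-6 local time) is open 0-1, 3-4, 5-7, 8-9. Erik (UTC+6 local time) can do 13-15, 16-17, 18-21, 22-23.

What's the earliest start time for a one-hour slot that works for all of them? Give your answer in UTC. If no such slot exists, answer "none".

none

Yuki in UTC: 06:00-08:00, 09:00-14:00, 15:00-17:00 (add 1h to convert from UTC-1).
Teo in UTC: 10:00-11:00, 16:00-17:00 (subtract 6h to convert from UTC+6).
Sofia in UTC: 08:00-10:00, 11:00-12:00, 14:00-16:00 (add 1h to convert from UTC-1).
Pablo in UTC: 06:00-07:00, 09:00-10:00, 11:00-13:00, 14:00-15:00 (add 6h to convert from UTC-6).
Erik in UTC: 07:00-09:00, 10:00-11:00, 12:00-15:00, 16:00-17:00 (subtract 6h to convert from UTC+6).
Yuki ∩ Teo: 10:00-11:00, 16:00-17:00.
Yuki ∩ Teo ∩ Sofia: ∅.
Yuki ∩ Teo ∩ Sofia ∩ Pablo: ∅.
Yuki ∩ Teo ∩ Sofia ∩ Pablo ∩ Erik: ∅.
There is no time when everyone is free.
No common window is at least 60 minutes long.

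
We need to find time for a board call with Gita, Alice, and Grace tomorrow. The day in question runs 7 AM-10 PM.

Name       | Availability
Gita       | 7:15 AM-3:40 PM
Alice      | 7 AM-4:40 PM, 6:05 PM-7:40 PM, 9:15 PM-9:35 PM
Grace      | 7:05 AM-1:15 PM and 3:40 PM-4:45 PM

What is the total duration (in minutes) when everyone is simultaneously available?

360

Gita ∩ Alice: 07:15-15:40.
Gita ∩ Alice ∩ Grace: 07:15-13:15.
That's a single block of 360 minutes.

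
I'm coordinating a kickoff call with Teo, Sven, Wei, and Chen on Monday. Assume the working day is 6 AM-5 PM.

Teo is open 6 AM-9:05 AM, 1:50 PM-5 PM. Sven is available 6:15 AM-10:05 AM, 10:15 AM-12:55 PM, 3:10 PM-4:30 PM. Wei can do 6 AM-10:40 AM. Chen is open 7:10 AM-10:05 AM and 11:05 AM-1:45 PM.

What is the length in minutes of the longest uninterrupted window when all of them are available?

Teo ∩ Sven: 06:15-09:05, 15:10-16:30.
Teo ∩ Sven ∩ Wei: 06:15-09:05.
Teo ∩ Sven ∩ Wei ∩ Chen: 07:10-09:05.
Those are the intersection windows.
The longest is 07:10-09:05 at 115 minutes.

115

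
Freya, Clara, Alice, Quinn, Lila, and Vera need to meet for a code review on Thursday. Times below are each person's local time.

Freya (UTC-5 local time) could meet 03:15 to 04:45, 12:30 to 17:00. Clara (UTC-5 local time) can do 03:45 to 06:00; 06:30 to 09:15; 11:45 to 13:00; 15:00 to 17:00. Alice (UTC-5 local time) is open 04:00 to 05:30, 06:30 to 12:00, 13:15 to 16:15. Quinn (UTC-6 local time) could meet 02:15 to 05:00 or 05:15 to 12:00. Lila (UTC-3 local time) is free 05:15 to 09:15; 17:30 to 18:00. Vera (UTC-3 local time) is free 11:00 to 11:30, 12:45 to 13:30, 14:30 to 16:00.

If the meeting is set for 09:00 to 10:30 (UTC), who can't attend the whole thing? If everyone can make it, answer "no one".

Freya in UTC: 08:15-09:45, 17:30-22:00 (add 5h to convert from UTC-5).
Clara in UTC: 08:45-11:00, 11:30-14:15, 16:45-18:00, 20:00-22:00 (add 5h to convert from UTC-5).
Alice in UTC: 09:00-10:30, 11:30-17:00, 18:15-21:15 (add 5h to convert from UTC-5).
Quinn in UTC: 08:15-11:00, 11:15-18:00 (add 6h to convert from UTC-6).
Lila in UTC: 08:15-12:15, 20:30-21:00 (add 3h to convert from UTC-3).
Vera in UTC: 14:00-14:30, 15:45-16:30, 17:30-19:00 (add 3h to convert from UTC-3).
Freya: not fully free for 09:00-10:30. Clara: free for 09:00-10:30. Alice: free for 09:00-10:30. Quinn: free for 09:00-10:30. Lila: free for 09:00-10:30. Vera: not fully free for 09:00-10:30.

Freya, Vera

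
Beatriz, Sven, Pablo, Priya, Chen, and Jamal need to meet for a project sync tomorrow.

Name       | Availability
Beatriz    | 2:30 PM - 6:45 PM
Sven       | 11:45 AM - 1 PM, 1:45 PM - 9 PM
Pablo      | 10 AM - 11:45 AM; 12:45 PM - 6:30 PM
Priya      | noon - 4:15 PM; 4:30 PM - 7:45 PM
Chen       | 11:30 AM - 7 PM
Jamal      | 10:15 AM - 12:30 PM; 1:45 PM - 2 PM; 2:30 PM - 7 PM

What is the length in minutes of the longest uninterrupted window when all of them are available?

Beatriz ∩ Sven: 14:30-18:45.
Beatriz ∩ Sven ∩ Pablo: 14:30-18:30.
Beatriz ∩ Sven ∩ Pablo ∩ Priya: 14:30-16:15, 16:30-18:30.
Beatriz ∩ Sven ∩ Pablo ∩ Priya ∩ Chen: 14:30-16:15, 16:30-18:30.
Beatriz ∩ Sven ∩ Pablo ∩ Priya ∩ Chen ∩ Jamal: 14:30-16:15, 16:30-18:30.
The longest is 16:30-18:30 at 120 minutes.

120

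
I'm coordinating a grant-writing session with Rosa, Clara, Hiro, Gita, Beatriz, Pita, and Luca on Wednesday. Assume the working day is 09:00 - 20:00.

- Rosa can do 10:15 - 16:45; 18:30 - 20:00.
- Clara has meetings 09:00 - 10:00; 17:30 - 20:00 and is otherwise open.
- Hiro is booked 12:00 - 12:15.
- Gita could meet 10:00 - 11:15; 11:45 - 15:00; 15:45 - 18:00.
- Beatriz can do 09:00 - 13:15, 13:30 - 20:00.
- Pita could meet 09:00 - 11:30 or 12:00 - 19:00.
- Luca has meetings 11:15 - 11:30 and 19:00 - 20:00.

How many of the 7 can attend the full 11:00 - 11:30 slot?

5

Rosa free: 10:15-16:45, 18:30-20:00.
Clara free: 10:00-17:30 (invert busy blocks within the working day).
Hiro free: 09:00-12:00, 12:15-20:00 (invert busy blocks within the working day).
Gita free: 10:00-11:15, 11:45-15:00, 15:45-18:00.
Beatriz free: 09:00-13:15, 13:30-20:00.
Pita free: 09:00-11:30, 12:00-19:00.
Luca free: 09:00-11:15, 11:30-19:00 (invert busy blocks within the working day).
Rosa, Clara, Hiro, Beatriz, and Pita can make the full 11:00-11:30 slot — that's 5.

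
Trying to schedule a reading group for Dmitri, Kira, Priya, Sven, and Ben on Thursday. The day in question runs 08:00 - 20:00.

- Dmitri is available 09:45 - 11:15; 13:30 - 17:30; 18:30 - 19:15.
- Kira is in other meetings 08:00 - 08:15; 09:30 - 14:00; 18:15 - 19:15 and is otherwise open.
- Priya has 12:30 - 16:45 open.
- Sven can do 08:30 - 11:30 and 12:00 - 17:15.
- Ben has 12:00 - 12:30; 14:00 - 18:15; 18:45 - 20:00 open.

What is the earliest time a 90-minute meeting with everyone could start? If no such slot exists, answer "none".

14:00

Dmitri free: 09:45-11:15, 13:30-17:30, 18:30-19:15.
Kira free: 08:15-09:30, 14:00-18:15, 19:15-20:00 (invert busy blocks within the working day).
Priya free: 12:30-16:45.
Sven free: 08:30-11:30, 12:00-17:15.
Ben free: 12:00-12:30, 14:00-18:15, 18:45-20:00.
Dmitri ∩ Kira: 14:00-17:30.
Dmitri ∩ Kira ∩ Priya: 14:00-16:45.
Dmitri ∩ Kira ∩ Priya ∩ Sven: 14:00-16:45.
Dmitri ∩ Kira ∩ Priya ∩ Sven ∩ Ben: 14:00-16:45.
So the common availability across everyone is 14:00-16:45.
The first common window of at least 90 minutes is 14:00-16:45, so the earliest start is 14:00.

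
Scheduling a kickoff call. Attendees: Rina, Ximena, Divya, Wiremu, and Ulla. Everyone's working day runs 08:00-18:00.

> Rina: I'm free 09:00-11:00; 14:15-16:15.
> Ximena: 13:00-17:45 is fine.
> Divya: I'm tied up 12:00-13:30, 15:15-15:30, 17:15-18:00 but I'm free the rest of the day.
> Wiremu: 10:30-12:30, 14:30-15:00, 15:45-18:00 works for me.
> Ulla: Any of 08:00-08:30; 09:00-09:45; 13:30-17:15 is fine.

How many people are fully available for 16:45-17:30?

2

Rina free: 09:00-11:00, 14:15-16:15.
Ximena free: 13:00-17:45.
Divya free: 08:00-12:00, 13:30-15:15, 15:30-17:15 (invert busy blocks within the working day).
Wiremu free: 10:30-12:30, 14:30-15:00, 15:45-18:00.
Ulla free: 08:00-08:30, 09:00-09:45, 13:30-17:15.
Ximena and Wiremu can make the full 16:45-17:30 slot — that's 2.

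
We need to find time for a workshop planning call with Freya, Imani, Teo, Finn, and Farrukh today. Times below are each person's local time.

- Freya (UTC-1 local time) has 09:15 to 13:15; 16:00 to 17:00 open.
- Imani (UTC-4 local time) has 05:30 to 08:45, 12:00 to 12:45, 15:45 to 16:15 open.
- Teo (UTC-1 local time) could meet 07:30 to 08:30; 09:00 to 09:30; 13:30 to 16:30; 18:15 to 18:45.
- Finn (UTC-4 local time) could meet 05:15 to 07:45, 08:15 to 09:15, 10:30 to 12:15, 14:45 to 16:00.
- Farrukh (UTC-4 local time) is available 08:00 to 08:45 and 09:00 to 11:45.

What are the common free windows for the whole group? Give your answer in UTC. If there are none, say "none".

Freya in UTC: 10:15-14:15, 17:00-18:00 (add 1h to convert from UTC-1).
Imani in UTC: 09:30-12:45, 16:00-16:45, 19:45-20:15 (add 4h to convert from UTC-4).
Teo in UTC: 08:30-09:30, 10:00-10:30, 14:30-17:30, 19:15-19:45 (add 1h to convert from UTC-1).
Finn in UTC: 09:15-11:45, 12:15-13:15, 14:30-16:15, 18:45-20:00 (add 4h to convert from UTC-4).
Farrukh in UTC: 12:00-12:45, 13:00-15:45 (add 4h to convert from UTC-4).
Freya ∩ Imani: 10:15-12:45.
Freya ∩ Imani ∩ Teo: 10:15-10:30.
Freya ∩ Imani ∩ Teo ∩ Finn: 10:15-10:30.
Freya ∩ Imani ∩ Teo ∩ Finn ∩ Farrukh: ∅.
There is no time when everyone is free.

none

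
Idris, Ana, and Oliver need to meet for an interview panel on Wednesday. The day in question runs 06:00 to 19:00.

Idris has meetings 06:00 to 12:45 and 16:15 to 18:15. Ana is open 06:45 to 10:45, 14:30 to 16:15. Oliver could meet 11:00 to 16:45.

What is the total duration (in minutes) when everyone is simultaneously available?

105

Idris free: 12:45-16:15, 18:15-19:00 (invert busy blocks within the working day).
Ana free: 06:45-10:45, 14:30-16:15.
Oliver free: 11:00-16:45.
Idris ∩ Ana: 14:30-16:15.
Idris ∩ Ana ∩ Oliver: 14:30-16:15.
That's a single block of 105 minutes.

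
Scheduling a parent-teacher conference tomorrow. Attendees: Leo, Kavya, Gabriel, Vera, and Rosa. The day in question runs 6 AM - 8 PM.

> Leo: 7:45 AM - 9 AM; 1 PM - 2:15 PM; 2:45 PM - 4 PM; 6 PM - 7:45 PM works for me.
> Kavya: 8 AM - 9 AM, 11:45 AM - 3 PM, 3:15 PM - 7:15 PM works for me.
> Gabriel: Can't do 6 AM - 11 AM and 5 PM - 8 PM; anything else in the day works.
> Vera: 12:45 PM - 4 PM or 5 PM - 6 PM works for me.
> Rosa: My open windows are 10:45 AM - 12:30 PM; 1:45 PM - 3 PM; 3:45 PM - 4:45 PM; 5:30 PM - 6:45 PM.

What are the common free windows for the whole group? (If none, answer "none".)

Leo free: 07:45-09:00, 13:00-14:15, 14:45-16:00, 18:00-19:45.
Kavya free: 08:00-09:00, 11:45-15:00, 15:15-19:15.
Gabriel free: 11:00-17:00 (invert busy blocks within the working day).
Vera free: 12:45-16:00, 17:00-18:00.
Rosa free: 10:45-12:30, 13:45-15:00, 15:45-16:45, 17:30-18:45.
Leo ∩ Kavya: 08:00-09:00, 13:00-14:15, 14:45-15:00, 15:15-16:00, 18:00-19:15.
Leo ∩ Kavya ∩ Gabriel: 13:00-14:15, 14:45-15:00, 15:15-16:00.
Leo ∩ Kavya ∩ Gabriel ∩ Vera: 13:00-14:15, 14:45-15:00, 15:15-16:00.
Leo ∩ Kavya ∩ Gabriel ∩ Vera ∩ Rosa: 13:45-14:15, 14:45-15:00, 15:45-16:00.

13:45-14:15, 14:45-15:00, 15:45-16:00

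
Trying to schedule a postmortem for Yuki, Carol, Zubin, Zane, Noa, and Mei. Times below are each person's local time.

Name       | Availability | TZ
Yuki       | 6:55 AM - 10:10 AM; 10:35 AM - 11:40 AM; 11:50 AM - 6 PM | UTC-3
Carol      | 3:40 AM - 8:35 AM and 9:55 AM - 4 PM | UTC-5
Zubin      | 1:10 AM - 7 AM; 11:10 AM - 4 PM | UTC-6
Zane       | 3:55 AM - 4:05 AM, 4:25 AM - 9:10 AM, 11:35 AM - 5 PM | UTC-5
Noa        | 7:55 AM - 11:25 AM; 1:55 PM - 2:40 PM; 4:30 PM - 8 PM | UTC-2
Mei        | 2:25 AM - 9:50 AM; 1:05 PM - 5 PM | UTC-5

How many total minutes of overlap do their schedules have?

335

Yuki in UTC: 09:55-13:10, 13:35-14:40, 14:50-21:00 (add 3h to convert from UTC-3).
Carol in UTC: 08:40-13:35, 14:55-21:00 (add 5h to convert from UTC-5).
Zubin in UTC: 07:10-13:00, 17:10-22:00 (add 6h to convert from UTC-6).
Zane in UTC: 08:55-09:05, 09:25-14:10, 16:35-22:00 (add 5h to convert from UTC-5).
Noa in UTC: 09:55-13:25, 15:55-16:40, 18:30-22:00 (add 2h to convert from UTC-2).
Mei in UTC: 07:25-14:50, 18:05-22:00 (add 5h to convert from UTC-5).
Yuki ∩ Carol: 09:55-13:10, 14:55-21:00.
Yuki ∩ Carol ∩ Zubin: 09:55-13:00, 17:10-21:00.
Yuki ∩ Carol ∩ Zubin ∩ Zane: 09:55-13:00, 17:10-21:00.
Yuki ∩ Carol ∩ Zubin ∩ Zane ∩ Noa: 09:55-13:00, 18:30-21:00.
Yuki ∩ Carol ∩ Zubin ∩ Zane ∩ Noa ∩ Mei: 09:55-13:00, 18:30-21:00.
Those are the intersection windows.
Summing the common windows: 185 + 150 = 335 minutes.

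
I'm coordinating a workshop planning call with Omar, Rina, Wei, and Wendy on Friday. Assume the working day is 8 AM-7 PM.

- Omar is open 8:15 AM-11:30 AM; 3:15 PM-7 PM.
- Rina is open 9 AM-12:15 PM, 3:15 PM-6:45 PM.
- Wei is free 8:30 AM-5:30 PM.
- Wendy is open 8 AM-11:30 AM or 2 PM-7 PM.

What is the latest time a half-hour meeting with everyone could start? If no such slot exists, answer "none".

17:00

Omar ∩ Rina: 09:00-11:30, 15:15-18:45.
Omar ∩ Rina ∩ Wei: 09:00-11:30, 15:15-17:30.
Omar ∩ Rina ∩ Wei ∩ Wendy: 09:00-11:30, 15:15-17:30.
Those are the intersection windows.
The last common window of at least 30 minutes is 15:15-17:30; a 30-minute meeting can start as late as 17:00 and still end by 17:30.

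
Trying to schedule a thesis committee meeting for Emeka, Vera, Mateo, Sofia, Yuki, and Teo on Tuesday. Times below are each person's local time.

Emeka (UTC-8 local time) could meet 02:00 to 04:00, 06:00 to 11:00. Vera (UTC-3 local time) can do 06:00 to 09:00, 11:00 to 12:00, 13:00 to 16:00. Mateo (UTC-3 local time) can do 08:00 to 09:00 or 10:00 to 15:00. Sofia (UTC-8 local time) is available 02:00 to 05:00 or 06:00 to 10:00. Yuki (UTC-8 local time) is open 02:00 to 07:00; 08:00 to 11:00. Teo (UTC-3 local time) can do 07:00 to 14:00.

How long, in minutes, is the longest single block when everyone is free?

60

Emeka in UTC: 10:00-12:00, 14:00-19:00 (add 8h to convert from UTC-8).
Vera in UTC: 09:00-12:00, 14:00-15:00, 16:00-19:00 (add 3h to convert from UTC-3).
Mateo in UTC: 11:00-12:00, 13:00-18:00 (add 3h to convert from UTC-3).
Sofia in UTC: 10:00-13:00, 14:00-18:00 (add 8h to convert from UTC-8).
Yuki in UTC: 10:00-15:00, 16:00-19:00 (add 8h to convert from UTC-8).
Teo in UTC: 10:00-17:00 (add 3h to convert from UTC-3).
Emeka ∩ Vera: 10:00-12:00, 14:00-15:00, 16:00-19:00.
Emeka ∩ Vera ∩ Mateo: 11:00-12:00, 14:00-15:00, 16:00-18:00.
Emeka ∩ Vera ∩ Mateo ∩ Sofia: 11:00-12:00, 14:00-15:00, 16:00-18:00.
Emeka ∩ Vera ∩ Mateo ∩ Sofia ∩ Yuki: 11:00-12:00, 14:00-15:00, 16:00-18:00.
Emeka ∩ Vera ∩ Mateo ∩ Sofia ∩ Yuki ∩ Teo: 11:00-12:00, 14:00-15:00, 16:00-17:00.
The longest is 11:00-12:00 at 60 minutes.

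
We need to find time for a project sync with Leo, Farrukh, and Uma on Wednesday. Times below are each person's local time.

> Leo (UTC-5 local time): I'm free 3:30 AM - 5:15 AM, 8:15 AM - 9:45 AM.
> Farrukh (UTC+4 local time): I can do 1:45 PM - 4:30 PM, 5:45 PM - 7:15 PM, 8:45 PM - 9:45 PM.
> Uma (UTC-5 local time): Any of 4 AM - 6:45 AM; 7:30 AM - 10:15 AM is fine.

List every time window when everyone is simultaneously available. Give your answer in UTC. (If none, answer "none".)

09:45-10:15, 13:45-14:45

Leo in UTC: 08:30-10:15, 13:15-14:45 (add 5h to convert from UTC-5).
Farrukh in UTC: 09:45-12:30, 13:45-15:15, 16:45-17:45 (subtract 4h to convert from UTC+4).
Uma in UTC: 09:00-11:45, 12:30-15:15 (add 5h to convert from UTC-5).
Leo ∩ Farrukh: 09:45-10:15, 13:45-14:45.
Leo ∩ Farrukh ∩ Uma: 09:45-10:15, 13:45-14:45.
Those are the intersection windows.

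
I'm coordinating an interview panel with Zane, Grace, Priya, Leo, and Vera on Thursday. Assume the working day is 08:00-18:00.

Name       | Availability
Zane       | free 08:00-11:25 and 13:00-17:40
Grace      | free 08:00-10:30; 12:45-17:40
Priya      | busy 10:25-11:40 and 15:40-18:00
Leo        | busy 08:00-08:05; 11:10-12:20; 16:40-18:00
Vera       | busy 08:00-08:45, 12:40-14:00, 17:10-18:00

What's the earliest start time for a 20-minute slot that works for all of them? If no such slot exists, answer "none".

Zane free: 08:00-11:25, 13:00-17:40.
Grace free: 08:00-10:30, 12:45-17:40.
Priya free: 08:00-10:25, 11:40-15:40 (invert busy blocks within the working day).
Leo free: 08:05-11:10, 12:20-16:40 (invert busy blocks within the working day).
Vera free: 08:45-12:40, 14:00-17:10 (invert busy blocks within the working day).
Zane ∩ Grace: 08:00-10:30, 13:00-17:40.
Zane ∩ Grace ∩ Priya: 08:00-10:25, 13:00-15:40.
Zane ∩ Grace ∩ Priya ∩ Leo: 08:05-10:25, 13:00-15:40.
Zane ∩ Grace ∩ Priya ∩ Leo ∩ Vera: 08:45-10:25, 14:00-15:40.
The first common window of at least 20 minutes is 08:45-10:25, so the earliest start is 08:45.

08:45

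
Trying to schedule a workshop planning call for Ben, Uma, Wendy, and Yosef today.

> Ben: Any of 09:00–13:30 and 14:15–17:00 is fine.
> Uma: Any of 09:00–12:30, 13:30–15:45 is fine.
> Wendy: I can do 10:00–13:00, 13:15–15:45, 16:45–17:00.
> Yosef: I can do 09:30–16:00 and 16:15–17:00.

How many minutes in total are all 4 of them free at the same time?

Ben ∩ Uma: 09:00-12:30, 14:15-15:45.
Ben ∩ Uma ∩ Wendy: 10:00-12:30, 14:15-15:45.
Ben ∩ Uma ∩ Wendy ∩ Yosef: 10:00-12:30, 14:15-15:45.
Summing the common windows: 150 + 90 = 240 minutes.

240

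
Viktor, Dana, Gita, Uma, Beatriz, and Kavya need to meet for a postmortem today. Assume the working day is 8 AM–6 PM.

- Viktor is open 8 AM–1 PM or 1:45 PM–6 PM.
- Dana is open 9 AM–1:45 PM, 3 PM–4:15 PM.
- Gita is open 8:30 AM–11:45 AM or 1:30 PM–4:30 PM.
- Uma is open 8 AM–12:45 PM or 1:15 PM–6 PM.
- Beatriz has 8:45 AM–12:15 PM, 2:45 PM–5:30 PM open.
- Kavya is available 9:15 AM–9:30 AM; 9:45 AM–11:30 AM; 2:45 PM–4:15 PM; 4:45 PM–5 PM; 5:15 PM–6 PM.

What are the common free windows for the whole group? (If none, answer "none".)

09:15-09:30, 09:45-11:30, 15:00-16:15

Viktor ∩ Dana: 09:00-13:00, 15:00-16:15.
Viktor ∩ Dana ∩ Gita: 09:00-11:45, 15:00-16:15.
Viktor ∩ Dana ∩ Gita ∩ Uma: 09:00-11:45, 15:00-16:15.
Viktor ∩ Dana ∩ Gita ∩ Uma ∩ Beatriz: 09:00-11:45, 15:00-16:15.
Viktor ∩ Dana ∩ Gita ∩ Uma ∩ Beatriz ∩ Kavya: 09:15-09:30, 09:45-11:30, 15:00-16:15.
Those are the intersection windows.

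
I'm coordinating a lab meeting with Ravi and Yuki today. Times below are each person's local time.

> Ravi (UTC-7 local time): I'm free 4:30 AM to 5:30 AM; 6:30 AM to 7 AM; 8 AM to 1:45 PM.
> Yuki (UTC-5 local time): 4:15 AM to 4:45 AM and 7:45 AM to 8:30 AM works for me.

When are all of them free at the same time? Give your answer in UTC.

none

Ravi in UTC: 11:30-12:30, 13:30-14:00, 15:00-20:45 (add 7h to convert from UTC-7).
Yuki in UTC: 09:15-09:45, 12:45-13:30 (add 5h to convert from UTC-5).
Ravi ∩ Yuki: ∅.
There is no time when everyone is free.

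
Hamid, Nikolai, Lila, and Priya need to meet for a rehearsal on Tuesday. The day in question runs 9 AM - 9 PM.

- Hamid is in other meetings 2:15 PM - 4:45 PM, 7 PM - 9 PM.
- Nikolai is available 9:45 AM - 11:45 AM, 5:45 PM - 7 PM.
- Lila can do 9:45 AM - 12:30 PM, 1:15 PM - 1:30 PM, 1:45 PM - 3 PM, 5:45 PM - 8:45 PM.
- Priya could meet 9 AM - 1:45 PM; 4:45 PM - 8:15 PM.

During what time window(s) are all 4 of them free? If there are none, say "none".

09:45-11:45, 17:45-19:00

Hamid free: 09:00-14:15, 16:45-19:00 (invert busy blocks within the working day).
Nikolai free: 09:45-11:45, 17:45-19:00.
Lila free: 09:45-12:30, 13:15-13:30, 13:45-15:00, 17:45-20:45.
Priya free: 09:00-13:45, 16:45-20:15.
Hamid ∩ Nikolai: 09:45-11:45, 17:45-19:00.
Hamid ∩ Nikolai ∩ Lila: 09:45-11:45, 17:45-19:00.
Hamid ∩ Nikolai ∩ Lila ∩ Priya: 09:45-11:45, 17:45-19:00.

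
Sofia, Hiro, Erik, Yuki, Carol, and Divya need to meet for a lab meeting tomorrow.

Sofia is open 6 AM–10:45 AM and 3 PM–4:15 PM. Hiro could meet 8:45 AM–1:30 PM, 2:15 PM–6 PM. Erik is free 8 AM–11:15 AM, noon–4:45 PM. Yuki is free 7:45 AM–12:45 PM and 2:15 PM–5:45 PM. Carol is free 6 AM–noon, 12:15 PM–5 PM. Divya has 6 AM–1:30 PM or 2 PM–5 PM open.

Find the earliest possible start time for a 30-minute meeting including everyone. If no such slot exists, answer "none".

08:45

Sofia ∩ Hiro: 08:45-10:45, 15:00-16:15.
Sofia ∩ Hiro ∩ Erik: 08:45-10:45, 15:00-16:15.
Sofia ∩ Hiro ∩ Erik ∩ Yuki: 08:45-10:45, 15:00-16:15.
Sofia ∩ Hiro ∩ Erik ∩ Yuki ∩ Carol: 08:45-10:45, 15:00-16:15.
Sofia ∩ Hiro ∩ Erik ∩ Yuki ∩ Carol ∩ Divya: 08:45-10:45, 15:00-16:15.
The first common window of at least 30 minutes is 08:45-10:45, so the earliest start is 08:45.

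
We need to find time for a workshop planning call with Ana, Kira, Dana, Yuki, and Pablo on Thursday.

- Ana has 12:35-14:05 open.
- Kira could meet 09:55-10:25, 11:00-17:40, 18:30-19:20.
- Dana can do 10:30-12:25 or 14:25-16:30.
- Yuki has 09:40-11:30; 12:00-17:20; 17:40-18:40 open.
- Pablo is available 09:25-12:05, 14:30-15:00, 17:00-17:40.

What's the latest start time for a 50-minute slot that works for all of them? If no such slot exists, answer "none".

Ana ∩ Kira: 12:35-14:05.
Ana ∩ Kira ∩ Dana: ∅.
Ana ∩ Kira ∩ Dana ∩ Yuki: ∅.
Ana ∩ Kira ∩ Dana ∩ Yuki ∩ Pablo: ∅.
There is no time when everyone is free.
No common window is at least 50 minutes long.

none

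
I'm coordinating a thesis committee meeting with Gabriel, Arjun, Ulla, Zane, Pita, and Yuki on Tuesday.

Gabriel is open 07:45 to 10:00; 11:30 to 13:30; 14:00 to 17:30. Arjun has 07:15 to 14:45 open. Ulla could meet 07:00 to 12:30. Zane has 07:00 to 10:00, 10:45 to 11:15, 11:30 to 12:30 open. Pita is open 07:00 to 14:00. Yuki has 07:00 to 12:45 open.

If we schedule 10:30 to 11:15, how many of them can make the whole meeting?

4

Arjun, Ulla, Pita, and Yuki can make the full 10:30-11:15 slot — that's 4.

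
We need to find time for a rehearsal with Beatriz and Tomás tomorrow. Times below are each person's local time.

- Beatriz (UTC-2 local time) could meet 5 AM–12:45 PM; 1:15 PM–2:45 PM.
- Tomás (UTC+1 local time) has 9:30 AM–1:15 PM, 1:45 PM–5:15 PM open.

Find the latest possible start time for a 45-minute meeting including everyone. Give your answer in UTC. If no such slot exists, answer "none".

15:30

Beatriz in UTC: 07:00-14:45, 15:15-16:45 (add 2h to convert from UTC-2).
Tomás in UTC: 08:30-12:15, 12:45-16:15 (subtract 1h to convert from UTC+1).
Beatriz ∩ Tomás: 08:30-12:15, 12:45-14:45, 15:15-16:15.
Those are the intersection windows.
The last common window of at least 45 minutes is 15:15-16:15; a 45-minute meeting can start as late as 15:30 and still end by 16:15.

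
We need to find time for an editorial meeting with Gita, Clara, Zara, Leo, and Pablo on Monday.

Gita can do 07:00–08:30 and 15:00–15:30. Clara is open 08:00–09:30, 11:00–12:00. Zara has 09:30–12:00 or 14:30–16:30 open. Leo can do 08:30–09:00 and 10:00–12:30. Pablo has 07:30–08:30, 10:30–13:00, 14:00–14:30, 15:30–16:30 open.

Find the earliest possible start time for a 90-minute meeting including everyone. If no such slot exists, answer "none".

none

Gita ∩ Clara: 08:00-08:30.
Gita ∩ Clara ∩ Zara: ∅.
Gita ∩ Clara ∩ Zara ∩ Leo: ∅.
Gita ∩ Clara ∩ Zara ∩ Leo ∩ Pablo: ∅.
There is no time when everyone is free.
No common window is at least 90 minutes long.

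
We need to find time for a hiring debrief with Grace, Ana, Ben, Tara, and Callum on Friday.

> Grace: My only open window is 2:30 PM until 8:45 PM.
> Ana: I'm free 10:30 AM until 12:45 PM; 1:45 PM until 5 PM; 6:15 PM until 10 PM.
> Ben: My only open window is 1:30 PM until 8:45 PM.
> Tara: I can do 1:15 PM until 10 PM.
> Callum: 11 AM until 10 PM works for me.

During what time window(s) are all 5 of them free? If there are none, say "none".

Grace ∩ Ana: 14:30-17:00, 18:15-20:45.
Grace ∩ Ana ∩ Ben: 14:30-17:00, 18:15-20:45.
Grace ∩ Ana ∩ Ben ∩ Tara: 14:30-17:00, 18:15-20:45.
Grace ∩ Ana ∩ Ben ∩ Tara ∩ Callum: 14:30-17:00, 18:15-20:45.
So the common availability across everyone is 14:30-17:00, 18:15-20:45.

14:30-17:00, 18:15-20:45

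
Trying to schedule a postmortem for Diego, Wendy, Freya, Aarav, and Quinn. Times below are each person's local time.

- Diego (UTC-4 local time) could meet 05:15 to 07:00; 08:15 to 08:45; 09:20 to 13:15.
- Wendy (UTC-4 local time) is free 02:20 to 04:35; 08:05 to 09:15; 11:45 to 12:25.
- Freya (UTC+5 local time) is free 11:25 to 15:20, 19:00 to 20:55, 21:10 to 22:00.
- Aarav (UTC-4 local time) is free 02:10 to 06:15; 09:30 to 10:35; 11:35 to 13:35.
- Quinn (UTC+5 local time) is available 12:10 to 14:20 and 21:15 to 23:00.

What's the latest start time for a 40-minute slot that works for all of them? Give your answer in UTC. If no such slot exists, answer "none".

Diego in UTC: 09:15-11:00, 12:15-12:45, 13:20-17:15 (add 4h to convert from UTC-4).
Wendy in UTC: 06:20-08:35, 12:05-13:15, 15:45-16:25 (add 4h to convert from UTC-4).
Freya in UTC: 06:25-10:20, 14:00-15:55, 16:10-17:00 (subtract 5h to convert from UTC+5).
Aarav in UTC: 06:10-10:15, 13:30-14:35, 15:35-17:35 (add 4h to convert from UTC-4).
Quinn in UTC: 07:10-09:20, 16:15-18:00 (subtract 5h to convert from UTC+5).
Diego ∩ Wendy: 12:15-12:45, 15:45-16:25.
Diego ∩ Wendy ∩ Freya: 15:45-15:55, 16:10-16:25.
Diego ∩ Wendy ∩ Freya ∩ Aarav: 15:45-15:55, 16:10-16:25.
Diego ∩ Wendy ∩ Freya ∩ Aarav ∩ Quinn: 16:15-16:25.
Those are the intersection windows.
No common window is at least 40 minutes long.

none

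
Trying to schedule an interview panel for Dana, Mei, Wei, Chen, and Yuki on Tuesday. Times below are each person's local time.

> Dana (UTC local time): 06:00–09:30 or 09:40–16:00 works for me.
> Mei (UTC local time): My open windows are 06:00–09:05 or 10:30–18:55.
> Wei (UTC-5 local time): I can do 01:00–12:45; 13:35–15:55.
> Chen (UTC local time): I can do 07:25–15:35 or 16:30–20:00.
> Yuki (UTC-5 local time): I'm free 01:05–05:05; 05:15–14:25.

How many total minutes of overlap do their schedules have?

Dana in UTC: 06:00-09:30, 09:40-16:00.
Mei in UTC: 06:00-09:05, 10:30-18:55.
Wei in UTC: 06:00-17:45, 18:35-20:55 (add 5h to convert from UTC-5).
Chen in UTC: 07:25-15:35, 16:30-20:00.
Yuki in UTC: 06:05-10:05, 10:15-19:25 (add 5h to convert from UTC-5).
Dana ∩ Mei: 06:00-09:05, 10:30-16:00.
Dana ∩ Mei ∩ Wei: 06:00-09:05, 10:30-16:00.
Dana ∩ Mei ∩ Wei ∩ Chen: 07:25-09:05, 10:30-15:35.
Dana ∩ Mei ∩ Wei ∩ Chen ∩ Yuki: 07:25-09:05, 10:30-15:35.
Summing the common windows: 100 + 305 = 405 minutes.

405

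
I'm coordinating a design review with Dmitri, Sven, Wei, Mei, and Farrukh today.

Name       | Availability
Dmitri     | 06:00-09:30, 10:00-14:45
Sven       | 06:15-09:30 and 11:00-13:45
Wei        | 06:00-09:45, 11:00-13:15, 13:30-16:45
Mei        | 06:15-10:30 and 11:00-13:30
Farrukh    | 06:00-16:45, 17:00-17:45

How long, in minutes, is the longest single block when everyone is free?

Dmitri ∩ Sven: 06:15-09:30, 11:00-13:45.
Dmitri ∩ Sven ∩ Wei: 06:15-09:30, 11:00-13:15, 13:30-13:45.
Dmitri ∩ Sven ∩ Wei ∩ Mei: 06:15-09:30, 11:00-13:15.
Dmitri ∩ Sven ∩ Wei ∩ Mei ∩ Farrukh: 06:15-09:30, 11:00-13:15.
Those are the intersection windows.
The longest is 06:15-09:30 at 195 minutes.

195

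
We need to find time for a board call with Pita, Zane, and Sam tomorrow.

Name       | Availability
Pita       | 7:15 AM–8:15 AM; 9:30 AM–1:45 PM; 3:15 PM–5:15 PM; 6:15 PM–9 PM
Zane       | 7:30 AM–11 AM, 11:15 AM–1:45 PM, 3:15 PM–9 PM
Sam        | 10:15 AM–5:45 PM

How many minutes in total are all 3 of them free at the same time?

315

Pita ∩ Zane: 07:30-08:15, 09:30-11:00, 11:15-13:45, 15:15-17:15, 18:15-21:00.
Pita ∩ Zane ∩ Sam: 10:15-11:00, 11:15-13:45, 15:15-17:15.
Summing the common windows: 45 + 150 + 120 = 315 minutes.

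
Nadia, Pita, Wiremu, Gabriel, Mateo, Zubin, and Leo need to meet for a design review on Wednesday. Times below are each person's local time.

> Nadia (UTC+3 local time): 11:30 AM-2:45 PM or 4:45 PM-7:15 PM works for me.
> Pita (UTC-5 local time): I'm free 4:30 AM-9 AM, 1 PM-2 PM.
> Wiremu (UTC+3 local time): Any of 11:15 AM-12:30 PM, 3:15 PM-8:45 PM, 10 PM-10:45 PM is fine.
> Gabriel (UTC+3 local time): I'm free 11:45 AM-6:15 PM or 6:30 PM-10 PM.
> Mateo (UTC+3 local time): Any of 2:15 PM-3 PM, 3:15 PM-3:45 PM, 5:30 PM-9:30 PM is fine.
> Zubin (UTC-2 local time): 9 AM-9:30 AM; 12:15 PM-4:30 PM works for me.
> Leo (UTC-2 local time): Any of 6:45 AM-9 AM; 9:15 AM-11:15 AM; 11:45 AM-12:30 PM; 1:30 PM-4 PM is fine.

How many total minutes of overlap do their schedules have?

0

Nadia in UTC: 08:30-11:45, 13:45-16:15 (subtract 3h to convert from UTC+3).
Pita in UTC: 09:30-14:00, 18:00-19:00 (add 5h to convert from UTC-5).
Wiremu in UTC: 08:15-09:30, 12:15-17:45, 19:00-19:45 (subtract 3h to convert from UTC+3).
Gabriel in UTC: 08:45-15:15, 15:30-19:00 (subtract 3h to convert from UTC+3).
Mateo in UTC: 11:15-12:00, 12:15-12:45, 14:30-18:30 (subtract 3h to convert from UTC+3).
Zubin in UTC: 11:00-11:30, 14:15-18:30 (add 2h to convert from UTC-2).
Leo in UTC: 08:45-11:00, 11:15-13:15, 13:45-14:30, 15:30-18:00 (add 2h to convert from UTC-2).
Nadia ∩ Pita: 09:30-11:45, 13:45-14:00.
Nadia ∩ Pita ∩ Wiremu: 13:45-14:00.
Nadia ∩ Pita ∩ Wiremu ∩ Gabriel: 13:45-14:00.
Nadia ∩ Pita ∩ Wiremu ∩ Gabriel ∩ Mateo: ∅.
Nadia ∩ Pita ∩ Wiremu ∩ Gabriel ∩ Mateo ∩ Zubin: ∅.
Nadia ∩ Pita ∩ Wiremu ∩ Gabriel ∩ Mateo ∩ Zubin ∩ Leo: ∅.
There is no time when everyone is free.
There is no common window, so the total is 0 minutes.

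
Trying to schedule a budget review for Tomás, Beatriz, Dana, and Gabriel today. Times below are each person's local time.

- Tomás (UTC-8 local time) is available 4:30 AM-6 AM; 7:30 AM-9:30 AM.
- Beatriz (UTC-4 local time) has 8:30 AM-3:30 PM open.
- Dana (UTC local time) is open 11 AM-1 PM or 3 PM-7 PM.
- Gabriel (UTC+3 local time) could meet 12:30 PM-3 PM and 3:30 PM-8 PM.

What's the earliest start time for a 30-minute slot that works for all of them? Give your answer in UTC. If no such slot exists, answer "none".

Tomás in UTC: 12:30-14:00, 15:30-17:30 (add 8h to convert from UTC-8).
Beatriz in UTC: 12:30-19:30 (add 4h to convert from UTC-4).
Dana in UTC: 11:00-13:00, 15:00-19:00.
Gabriel in UTC: 09:30-12:00, 12:30-17:00 (subtract 3h to convert from UTC+3).
Tomás ∩ Beatriz: 12:30-14:00, 15:30-17:30.
Tomás ∩ Beatriz ∩ Dana: 12:30-13:00, 15:30-17:30.
Tomás ∩ Beatriz ∩ Dana ∩ Gabriel: 12:30-13:00, 15:30-17:00.
The first common window of at least 30 minutes is 12:30-13:00, so the earliest start is 12:30.

12:30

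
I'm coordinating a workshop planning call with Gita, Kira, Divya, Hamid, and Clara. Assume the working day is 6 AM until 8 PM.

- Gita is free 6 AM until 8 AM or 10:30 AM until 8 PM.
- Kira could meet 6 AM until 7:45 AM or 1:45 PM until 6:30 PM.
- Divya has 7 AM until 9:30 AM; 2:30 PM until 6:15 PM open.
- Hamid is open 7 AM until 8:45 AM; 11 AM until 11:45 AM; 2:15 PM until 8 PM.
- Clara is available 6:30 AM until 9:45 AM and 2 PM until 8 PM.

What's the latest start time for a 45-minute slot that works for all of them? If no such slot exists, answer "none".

17:30

Gita ∩ Kira: 06:00-07:45, 13:45-18:30.
Gita ∩ Kira ∩ Divya: 07:00-07:45, 14:30-18:15.
Gita ∩ Kira ∩ Divya ∩ Hamid: 07:00-07:45, 14:30-18:15.
Gita ∩ Kira ∩ Divya ∩ Hamid ∩ Clara: 07:00-07:45, 14:30-18:15.
The last common window of at least 45 minutes is 14:30-18:15; a 45-minute meeting can start as late as 17:30 and still end by 18:15.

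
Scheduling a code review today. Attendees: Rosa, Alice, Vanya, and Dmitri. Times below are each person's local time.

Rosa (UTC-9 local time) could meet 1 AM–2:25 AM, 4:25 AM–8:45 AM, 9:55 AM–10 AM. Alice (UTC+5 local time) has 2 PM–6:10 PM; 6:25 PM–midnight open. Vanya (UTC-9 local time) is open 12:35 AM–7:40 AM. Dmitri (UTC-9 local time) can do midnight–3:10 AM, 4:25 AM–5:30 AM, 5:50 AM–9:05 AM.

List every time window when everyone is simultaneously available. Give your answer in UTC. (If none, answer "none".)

Rosa in UTC: 10:00-11:25, 13:25-17:45, 18:55-19:00 (add 9h to convert from UTC-9).
Alice in UTC: 09:00-13:10, 13:25-19:00 (subtract 5h to convert from UTC+5).
Vanya in UTC: 09:35-16:40 (add 9h to convert from UTC-9).
Dmitri in UTC: 09:00-12:10, 13:25-14:30, 14:50-18:05 (add 9h to convert from UTC-9).
Rosa ∩ Alice: 10:00-11:25, 13:25-17:45, 18:55-19:00.
Rosa ∩ Alice ∩ Vanya: 10:00-11:25, 13:25-16:40.
Rosa ∩ Alice ∩ Vanya ∩ Dmitri: 10:00-11:25, 13:25-14:30, 14:50-16:40.
So the common availability across everyone is 10:00-11:25, 13:25-14:30, 14:50-16:40.

10:00-11:25, 13:25-14:30, 14:50-16:40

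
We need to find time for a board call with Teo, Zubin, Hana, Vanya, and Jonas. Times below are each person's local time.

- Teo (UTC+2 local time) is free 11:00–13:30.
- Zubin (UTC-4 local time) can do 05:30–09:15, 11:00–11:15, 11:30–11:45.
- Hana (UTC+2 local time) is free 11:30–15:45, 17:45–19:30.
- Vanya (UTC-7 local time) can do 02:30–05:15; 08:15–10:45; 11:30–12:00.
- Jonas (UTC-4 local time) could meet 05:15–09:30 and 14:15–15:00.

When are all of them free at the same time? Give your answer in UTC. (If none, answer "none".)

09:30-11:30

Teo in UTC: 09:00-11:30 (subtract 2h to convert from UTC+2).
Zubin in UTC: 09:30-13:15, 15:00-15:15, 15:30-15:45 (add 4h to convert from UTC-4).
Hana in UTC: 09:30-13:45, 15:45-17:30 (subtract 2h to convert from UTC+2).
Vanya in UTC: 09:30-12:15, 15:15-17:45, 18:30-19:00 (add 7h to convert from UTC-7).
Jonas in UTC: 09:15-13:30, 18:15-19:00 (add 4h to convert from UTC-4).
Teo ∩ Zubin: 09:30-11:30.
Teo ∩ Zubin ∩ Hana: 09:30-11:30.
Teo ∩ Zubin ∩ Hana ∩ Vanya: 09:30-11:30.
Teo ∩ Zubin ∩ Hana ∩ Vanya ∩ Jonas: 09:30-11:30.
So the common availability across everyone is 09:30-11:30.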